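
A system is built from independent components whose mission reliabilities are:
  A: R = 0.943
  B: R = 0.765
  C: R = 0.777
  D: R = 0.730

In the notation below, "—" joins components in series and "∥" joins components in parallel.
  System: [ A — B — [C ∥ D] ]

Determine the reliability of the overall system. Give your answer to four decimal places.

0.6780

Parallel (C and D): 1 − (1 − 0.777000)(1 − 0.730000) = 0.939790
Series (A, B, and [0.939790]): 0.943000 × 0.765000 × 0.939790 = 0.6780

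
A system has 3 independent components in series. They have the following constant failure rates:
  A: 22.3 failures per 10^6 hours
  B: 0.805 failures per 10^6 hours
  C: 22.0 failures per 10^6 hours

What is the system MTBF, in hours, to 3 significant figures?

22200

Series of exponential components: λ_sys = Σ λ_i
λ_sys = 0.0000223 + 0.000000805 + 0.0000220 = 4.5105e-05 /h
MTBF = 1 / λ_sys = 22200 h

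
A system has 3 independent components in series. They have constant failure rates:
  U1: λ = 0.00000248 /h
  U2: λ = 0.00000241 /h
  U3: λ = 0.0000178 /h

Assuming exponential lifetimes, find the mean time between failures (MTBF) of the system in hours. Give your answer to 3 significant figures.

44100

Series of exponential components: λ_sys = Σ λ_i
λ_sys = 0.00000248 + 0.00000241 + 0.0000178 = 2.2690e-05 /h
MTBF = 1 / λ_sys = 44100 h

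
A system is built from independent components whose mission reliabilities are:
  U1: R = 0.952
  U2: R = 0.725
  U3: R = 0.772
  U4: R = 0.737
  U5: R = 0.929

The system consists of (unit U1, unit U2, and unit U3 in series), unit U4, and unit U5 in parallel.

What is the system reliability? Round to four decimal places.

Series (U1, U2, and U3): 0.952000 × 0.725000 × 0.772000 = 0.532834
Parallel ([0.532834], U4, and U5): 1 − (1 − 0.532834)(1 − 0.737000)(1 − 0.929000) = 0.9913

0.9913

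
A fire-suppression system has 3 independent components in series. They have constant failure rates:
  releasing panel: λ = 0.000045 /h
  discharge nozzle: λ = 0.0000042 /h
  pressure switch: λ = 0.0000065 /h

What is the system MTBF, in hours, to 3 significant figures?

Series of exponential components: λ_sys = Σ λ_i
λ_sys = 0.000045 + 0.0000042 + 0.0000065 = 5.5700e-05 /h
MTBF = 1 / λ_sys = 18000 h

18000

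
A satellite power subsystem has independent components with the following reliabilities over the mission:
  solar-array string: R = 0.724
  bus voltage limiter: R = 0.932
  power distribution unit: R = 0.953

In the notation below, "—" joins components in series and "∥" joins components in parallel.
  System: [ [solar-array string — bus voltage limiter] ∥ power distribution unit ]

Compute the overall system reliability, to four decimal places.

0.9847

Series (solar-array string and bus voltage limiter): 0.724000 × 0.932000 = 0.674768
Parallel ([0.674768] and power distribution unit): 1 − (1 − 0.674768)(1 − 0.953000) = 0.9847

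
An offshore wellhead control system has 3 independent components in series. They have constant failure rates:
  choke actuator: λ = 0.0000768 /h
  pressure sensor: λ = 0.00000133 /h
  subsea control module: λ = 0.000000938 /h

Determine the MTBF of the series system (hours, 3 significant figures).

Series of exponential components: λ_sys = Σ λ_i
λ_sys = 0.0000768 + 0.00000133 + 0.000000938 = 7.9068e-05 /h
MTBF = 1 / λ_sys = 12600 h

12600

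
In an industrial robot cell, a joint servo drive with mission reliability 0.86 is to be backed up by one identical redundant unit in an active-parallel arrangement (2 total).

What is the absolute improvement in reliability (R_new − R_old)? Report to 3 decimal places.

R_before = 0.86
R_after = 1 − (1 − 0.86)^2 = 0.980
ΔR = 0.980 − 0.86 = 0.120

0.120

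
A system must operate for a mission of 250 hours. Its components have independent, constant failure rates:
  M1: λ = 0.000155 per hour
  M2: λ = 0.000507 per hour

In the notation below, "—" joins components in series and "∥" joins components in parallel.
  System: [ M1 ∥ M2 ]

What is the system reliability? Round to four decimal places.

R(M1) = exp(−0.000155 × 250) = 0.961991
R(M2) = exp(−0.000507 × 250) = 0.880954
Parallel (M1 and M2): 1 − (1 − 0.961991)(1 − 0.880954) = 0.9955

0.9955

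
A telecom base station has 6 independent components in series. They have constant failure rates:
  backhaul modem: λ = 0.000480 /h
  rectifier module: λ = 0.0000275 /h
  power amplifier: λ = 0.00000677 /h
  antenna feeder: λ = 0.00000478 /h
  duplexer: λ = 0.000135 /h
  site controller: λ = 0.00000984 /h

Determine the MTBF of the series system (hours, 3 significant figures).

1510

Series of exponential components: λ_sys = Σ λ_i
λ_sys = 0.000480 + 0.0000275 + 0.00000677 + 0.00000478 + 0.000135 + 0.00000984 = 6.6389e-04 /h
MTBF = 1 / λ_sys = 1510 h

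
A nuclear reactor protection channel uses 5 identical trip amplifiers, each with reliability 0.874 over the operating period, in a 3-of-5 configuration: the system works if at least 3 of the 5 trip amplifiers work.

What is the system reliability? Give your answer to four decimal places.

0.9836

R = Σ_{i=3}^{5} C(5,i) p^i (1−p)^{5−i} with p = 0.874
C(5,3)·0.874^3·0.126^2 = 0.105993
C(5,4)·0.874^4·0.126^1 = 0.367609
C(5,5)·0.874^5·0.126^0 = 0.509985
Sum = 0.9836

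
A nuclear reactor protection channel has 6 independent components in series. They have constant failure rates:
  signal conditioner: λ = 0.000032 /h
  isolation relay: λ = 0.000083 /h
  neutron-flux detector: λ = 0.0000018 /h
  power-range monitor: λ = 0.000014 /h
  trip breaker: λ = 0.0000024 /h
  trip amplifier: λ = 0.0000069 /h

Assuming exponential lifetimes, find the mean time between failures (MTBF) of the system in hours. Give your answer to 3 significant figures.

Series of exponential components: λ_sys = Σ λ_i
λ_sys = 0.000032 + 0.000083 + 0.0000018 + 0.000014 + 0.0000024 + 0.0000069 = 1.4010e-04 /h
MTBF = 1 / λ_sys = 7140 h

7140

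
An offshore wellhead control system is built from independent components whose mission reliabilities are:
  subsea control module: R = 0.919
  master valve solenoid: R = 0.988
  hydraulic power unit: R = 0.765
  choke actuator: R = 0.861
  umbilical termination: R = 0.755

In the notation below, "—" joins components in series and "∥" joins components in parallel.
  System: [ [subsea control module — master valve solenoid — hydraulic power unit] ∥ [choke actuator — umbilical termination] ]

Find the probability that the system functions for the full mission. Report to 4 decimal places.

0.8931

Series (subsea control module, master valve solenoid, and hydraulic power unit): 0.919000 × 0.988000 × 0.765000 = 0.694599
Series (choke actuator and umbilical termination): 0.861000 × 0.755000 = 0.650055
Parallel ([0.694599] and [0.650055]): 1 − (1 − 0.694599)(1 − 0.650055) = 0.8931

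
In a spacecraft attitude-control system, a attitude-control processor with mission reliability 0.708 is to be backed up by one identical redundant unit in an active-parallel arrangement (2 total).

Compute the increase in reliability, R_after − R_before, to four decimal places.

R_before = 0.708
R_after = 1 − (1 − 0.708)^2 = 0.9147
ΔR = 0.9147 − 0.708 = 0.2067

0.2067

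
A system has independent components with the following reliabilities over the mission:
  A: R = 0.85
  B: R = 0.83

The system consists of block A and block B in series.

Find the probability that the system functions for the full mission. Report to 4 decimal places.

Series (A and B): 0.850000 × 0.830000 = 0.7055

0.7055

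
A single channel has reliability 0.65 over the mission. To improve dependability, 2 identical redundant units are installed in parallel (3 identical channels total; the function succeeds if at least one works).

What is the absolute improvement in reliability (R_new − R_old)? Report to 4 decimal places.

R_before = 0.65
R_after = 1 − (1 − 0.65)^3 = 0.9571
ΔR = 0.9571 − 0.65 = 0.3071

0.3071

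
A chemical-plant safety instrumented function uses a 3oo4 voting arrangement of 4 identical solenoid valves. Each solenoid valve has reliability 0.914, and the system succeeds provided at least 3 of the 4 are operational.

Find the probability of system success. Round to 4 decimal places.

0.9605

R = Σ_{i=3}^{4} C(4,i) p^i (1−p)^{4−i} with p = 0.914
C(4,3)·0.914^3·0.086^1 = 0.262662
C(4,4)·0.914^4·0.086^0 = 0.697886
Sum = 0.9605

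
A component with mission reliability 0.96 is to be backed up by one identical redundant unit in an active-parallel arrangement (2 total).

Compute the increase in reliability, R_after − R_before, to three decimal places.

R_before = 0.96
R_after = 1 − (1 − 0.96)^2 = 0.998
ΔR = 0.998 − 0.96 = 0.038

0.038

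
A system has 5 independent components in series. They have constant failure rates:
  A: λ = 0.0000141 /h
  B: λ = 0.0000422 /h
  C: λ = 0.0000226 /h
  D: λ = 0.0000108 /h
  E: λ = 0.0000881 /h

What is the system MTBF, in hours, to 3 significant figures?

Series of exponential components: λ_sys = Σ λ_i
λ_sys = 0.0000141 + 0.0000422 + 0.0000226 + 0.0000108 + 0.0000881 = 1.7780e-04 /h
MTBF = 1 / λ_sys = 5620 h

5620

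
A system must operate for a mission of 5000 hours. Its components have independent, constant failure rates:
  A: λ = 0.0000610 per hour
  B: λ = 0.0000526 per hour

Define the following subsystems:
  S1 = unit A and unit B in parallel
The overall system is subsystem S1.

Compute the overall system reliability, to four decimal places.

0.9392

R(A) = exp(−0.0000610 × 5000) = 0.737123
R(B) = exp(−0.0000526 × 5000) = 0.768742
Parallel (A and B): 1 − (1 − 0.737123)(1 − 0.768742) = 0.9392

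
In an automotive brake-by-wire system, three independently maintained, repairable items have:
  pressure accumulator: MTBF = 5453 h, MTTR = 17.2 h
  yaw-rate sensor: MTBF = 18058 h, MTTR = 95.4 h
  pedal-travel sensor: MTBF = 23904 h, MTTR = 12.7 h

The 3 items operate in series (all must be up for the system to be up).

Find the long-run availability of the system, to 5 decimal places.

0.99109

A(pressure accumulator) = MTBF/(MTBF+MTTR) = 5453/(5453+17.2) = 0.996856
A(yaw-rate sensor) = MTBF/(MTBF+MTTR) = 18058/(18058+95.4) = 0.994745
A(pedal-travel sensor) = MTBF/(MTBF+MTTR) = 23904/(23904+12.7) = 0.999469
Series availability: 0.996856 × 0.994745 × 0.999469 = 0.99109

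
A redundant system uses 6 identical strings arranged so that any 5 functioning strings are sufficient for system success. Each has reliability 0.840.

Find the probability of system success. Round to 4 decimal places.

R = Σ_{i=5}^{6} C(6,i) p^i (1−p)^{6−i} with p = 0.840
C(6,5)·0.840^5·0.160^1 = 0.401483
C(6,6)·0.840^6·0.160^0 = 0.351298
Sum = 0.7528

0.7528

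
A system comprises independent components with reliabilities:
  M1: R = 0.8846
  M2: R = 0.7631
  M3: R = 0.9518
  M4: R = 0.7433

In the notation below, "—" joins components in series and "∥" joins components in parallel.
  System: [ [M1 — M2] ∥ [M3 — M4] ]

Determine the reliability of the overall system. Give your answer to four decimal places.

Series (M1 and M2): 0.884600 × 0.763100 = 0.675038
Series (M3 and M4): 0.951800 × 0.743300 = 0.707473
Parallel ([0.675038] and [0.707473]): 1 − (1 − 0.675038)(1 − 0.707473) = 0.9049

0.9049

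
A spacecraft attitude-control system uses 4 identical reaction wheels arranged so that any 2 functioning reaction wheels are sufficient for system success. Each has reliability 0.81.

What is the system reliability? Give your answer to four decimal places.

R = Σ_{i=2}^{4} C(4,i) p^i (1−p)^{4−i} with p = 0.81
C(4,2)·0.81^2·0.19^2 = 0.142111
C(4,3)·0.81^3·0.19^1 = 0.403895
C(4,4)·0.81^4·0.19^0 = 0.430467
Sum = 0.9765

0.9765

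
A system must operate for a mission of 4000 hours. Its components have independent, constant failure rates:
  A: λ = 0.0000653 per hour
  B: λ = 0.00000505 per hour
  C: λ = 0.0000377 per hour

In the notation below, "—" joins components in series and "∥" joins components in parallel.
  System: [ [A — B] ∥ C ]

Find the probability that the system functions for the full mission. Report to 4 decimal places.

R(A) = exp(−0.0000653 × 4000) = 0.770127
R(B) = exp(−0.00000505 × 4000) = 0.980003
R(C) = exp(−0.0000377 × 4000) = 0.860020
Series (A and B): 0.770127 × 0.980003 = 0.754727
Parallel ([0.754727] and C): 1 − (1 − 0.754727)(1 − 0.860020) = 0.9657

0.9657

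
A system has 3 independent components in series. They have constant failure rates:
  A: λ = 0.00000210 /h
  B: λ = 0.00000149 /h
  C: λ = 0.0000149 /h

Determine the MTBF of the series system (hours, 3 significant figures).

Series of exponential components: λ_sys = Σ λ_i
λ_sys = 0.00000210 + 0.00000149 + 0.0000149 = 1.8490e-05 /h
MTBF = 1 / λ_sys = 54100 h

54100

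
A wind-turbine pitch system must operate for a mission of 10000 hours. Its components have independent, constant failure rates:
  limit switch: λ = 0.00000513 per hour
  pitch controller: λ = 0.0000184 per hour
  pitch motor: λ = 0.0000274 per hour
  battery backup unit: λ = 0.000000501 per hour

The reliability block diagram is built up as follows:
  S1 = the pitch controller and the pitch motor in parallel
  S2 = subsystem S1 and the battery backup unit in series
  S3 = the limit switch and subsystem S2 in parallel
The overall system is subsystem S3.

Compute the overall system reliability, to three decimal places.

R(limit switch) = exp(−0.00000513 × 10000) = 0.94999
R(pitch controller) = exp(−0.0000184 × 10000) = 0.83194
R(pitch motor) = exp(−0.0000274 × 10000) = 0.76033
R(battery backup unit) = exp(−0.000000501 × 10000) = 0.99500
Parallel (pitch controller and pitch motor): 1 − (1 − 0.83194)(1 − 0.76033) = 0.95972
Series ([0.95972] and battery backup unit): 0.95972 × 0.99500 = 0.95492
Parallel (limit switch and [0.95492]): 1 − (1 − 0.94999)(1 − 0.95492) = 0.998

0.998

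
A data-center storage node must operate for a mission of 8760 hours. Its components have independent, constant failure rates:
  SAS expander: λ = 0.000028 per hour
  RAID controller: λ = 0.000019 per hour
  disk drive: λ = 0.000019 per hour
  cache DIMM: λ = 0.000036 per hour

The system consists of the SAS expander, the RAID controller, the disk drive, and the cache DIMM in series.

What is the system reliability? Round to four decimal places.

0.4092

R(SAS expander) = exp(−0.000028 × 8760) = 0.782485
R(RAID controller) = exp(−0.000019 × 8760) = 0.846674
R(disk drive) = exp(−0.000019 × 8760) = 0.846674
R(cache DIMM) = exp(−0.000036 × 8760) = 0.729526
Series (SAS expander, RAID controller, disk drive, and cache DIMM): 0.782485 × 0.846674 × 0.846674 × 0.729526 = 0.4092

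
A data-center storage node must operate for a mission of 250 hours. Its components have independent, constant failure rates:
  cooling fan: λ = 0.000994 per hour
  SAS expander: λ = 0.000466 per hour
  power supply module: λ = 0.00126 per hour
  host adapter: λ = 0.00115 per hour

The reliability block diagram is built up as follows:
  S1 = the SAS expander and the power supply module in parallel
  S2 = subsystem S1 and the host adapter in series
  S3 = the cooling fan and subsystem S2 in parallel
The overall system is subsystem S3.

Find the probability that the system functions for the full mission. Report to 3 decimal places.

R(cooling fan) = exp(−0.000994 × 250) = 0.77997
R(SAS expander) = exp(−0.000466 × 250) = 0.89003
R(power supply module) = exp(−0.00126 × 250) = 0.72979
R(host adapter) = exp(−0.00115 × 250) = 0.75014
Parallel (SAS expander and power supply module): 1 − (1 − 0.89003)(1 − 0.72979) = 0.97029
Series ([0.97029] and host adapter): 0.97029 × 0.75014 = 0.72785
Parallel (cooling fan and [0.72785]): 1 − (1 − 0.77997)(1 − 0.72785) = 0.940

0.940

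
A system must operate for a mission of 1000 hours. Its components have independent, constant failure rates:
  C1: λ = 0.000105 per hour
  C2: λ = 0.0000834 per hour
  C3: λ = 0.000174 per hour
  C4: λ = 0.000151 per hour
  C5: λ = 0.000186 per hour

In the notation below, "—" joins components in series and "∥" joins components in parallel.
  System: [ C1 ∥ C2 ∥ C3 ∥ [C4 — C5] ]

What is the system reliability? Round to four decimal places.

R(C1) = exp(−0.000105 × 1000) = 0.900325
R(C2) = exp(−0.0000834 × 1000) = 0.919983
R(C3) = exp(−0.000174 × 1000) = 0.840297
R(C4) = exp(−0.000151 × 1000) = 0.859848
R(C5) = exp(−0.000186 × 1000) = 0.830274
Series (C4 and C5): 0.859848 × 0.830274 = 0.713909
Parallel (C1, C2, C3, and [0.713909]): 1 − (1 − 0.900325)(1 − 0.919983)(1 − 0.840297)(1 − 0.713909) = 0.9996

0.9996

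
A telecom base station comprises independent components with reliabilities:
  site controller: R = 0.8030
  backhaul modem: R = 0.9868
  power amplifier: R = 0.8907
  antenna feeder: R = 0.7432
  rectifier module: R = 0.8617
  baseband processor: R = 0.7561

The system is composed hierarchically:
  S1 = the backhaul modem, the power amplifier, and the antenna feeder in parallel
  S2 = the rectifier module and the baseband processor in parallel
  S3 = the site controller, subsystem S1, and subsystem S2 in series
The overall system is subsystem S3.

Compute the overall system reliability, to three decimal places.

0.776

Parallel (backhaul modem, power amplifier, and antenna feeder): 1 − (1 − 0.98680)(1 − 0.89070)(1 − 0.74320) = 0.99963
Parallel (rectifier module and baseband processor): 1 − (1 − 0.86170)(1 − 0.75610) = 0.96627
Series (site controller, [0.99963], and [0.96627]): 0.80300 × 0.99963 × 0.96627 = 0.776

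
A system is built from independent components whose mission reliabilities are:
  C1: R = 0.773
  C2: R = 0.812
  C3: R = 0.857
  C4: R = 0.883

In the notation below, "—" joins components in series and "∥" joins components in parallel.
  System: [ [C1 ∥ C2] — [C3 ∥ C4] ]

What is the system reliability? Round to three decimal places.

Parallel (C1 and C2): 1 − (1 − 0.77300)(1 − 0.81200) = 0.95732
Parallel (C3 and C4): 1 − (1 − 0.85700)(1 − 0.88300) = 0.98327
Series ([0.95732] and [0.98327]): 0.95732 × 0.98327 = 0.941

0.941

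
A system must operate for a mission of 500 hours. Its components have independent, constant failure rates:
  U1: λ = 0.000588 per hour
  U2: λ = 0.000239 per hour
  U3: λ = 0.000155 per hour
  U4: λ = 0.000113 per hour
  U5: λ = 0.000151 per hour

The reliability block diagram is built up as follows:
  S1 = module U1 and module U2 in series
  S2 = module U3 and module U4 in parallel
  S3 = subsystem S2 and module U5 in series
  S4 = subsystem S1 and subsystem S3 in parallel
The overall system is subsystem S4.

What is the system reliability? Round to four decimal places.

0.9741

R(U1) = exp(−0.000588 × 500) = 0.745276
R(U2) = exp(−0.000239 × 500) = 0.887364
R(U3) = exp(−0.000155 × 500) = 0.925427
R(U4) = exp(−0.000113 × 500) = 0.945066
R(U5) = exp(−0.000151 × 500) = 0.927280
Series (U1 and U2): 0.745276 × 0.887364 = 0.661331
Parallel (U3 and U4): 1 − (1 − 0.925427)(1 − 0.945066) = 0.995903
Series ([0.995903] and U5): 0.995903 × 0.927280 = 0.923481
Parallel ([0.661331] and [0.923481]): 1 − (1 − 0.661331)(1 − 0.923481) = 0.9741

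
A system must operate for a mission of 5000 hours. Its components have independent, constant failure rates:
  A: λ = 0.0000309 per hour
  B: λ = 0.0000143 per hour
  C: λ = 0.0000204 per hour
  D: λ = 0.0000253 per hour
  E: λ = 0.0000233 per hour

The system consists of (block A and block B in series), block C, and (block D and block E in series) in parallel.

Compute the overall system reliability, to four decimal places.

0.9958

R(A) = exp(−0.0000309 × 5000) = 0.856843
R(B) = exp(−0.0000143 × 5000) = 0.930996
R(C) = exp(−0.0000204 × 5000) = 0.903030
R(D) = exp(−0.0000253 × 5000) = 0.881174
R(E) = exp(−0.0000233 × 5000) = 0.890030
Series (A and B): 0.856843 × 0.930996 = 0.797717
Series (D and E): 0.881174 × 0.890030 = 0.784271
Parallel ([0.797717], C, and [0.784271]): 1 − (1 − 0.797717)(1 − 0.903030)(1 − 0.784271) = 0.9958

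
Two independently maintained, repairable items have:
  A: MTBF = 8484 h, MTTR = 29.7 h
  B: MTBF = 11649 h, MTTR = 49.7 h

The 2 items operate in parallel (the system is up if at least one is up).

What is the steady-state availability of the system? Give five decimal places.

0.99999

A(A) = MTBF/(MTBF+MTTR) = 8484/(8484+29.7) = 0.996512
A(B) = MTBF/(MTBF+MTTR) = 11649/(11649+49.7) = 0.995752
Parallel availability: 1 − (1 − 0.996512)(1 − 0.995752) = 0.99999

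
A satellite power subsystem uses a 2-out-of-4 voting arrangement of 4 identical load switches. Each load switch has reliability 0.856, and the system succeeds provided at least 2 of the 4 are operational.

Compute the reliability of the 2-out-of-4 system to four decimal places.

0.9893

R = Σ_{i=2}^{4} C(4,i) p^i (1−p)^{4−i} with p = 0.856
C(4,2)·0.856^2·0.144^2 = 0.091164
C(4,3)·0.856^3·0.144^1 = 0.361280
C(4,4)·0.856^4·0.144^0 = 0.536902
Sum = 0.9893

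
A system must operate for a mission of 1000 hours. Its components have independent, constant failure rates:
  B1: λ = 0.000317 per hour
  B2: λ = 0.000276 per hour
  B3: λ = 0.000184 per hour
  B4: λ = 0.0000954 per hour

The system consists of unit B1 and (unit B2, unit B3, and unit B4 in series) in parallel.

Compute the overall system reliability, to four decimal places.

0.8842

R(B1) = exp(−0.000317 × 1000) = 0.728331
R(B2) = exp(−0.000276 × 1000) = 0.758813
R(B3) = exp(−0.000184 × 1000) = 0.831936
R(B4) = exp(−0.0000954 × 1000) = 0.909009
Series (B2, B3, and B4): 0.758813 × 0.831936 × 0.909009 = 0.573843
Parallel (B1 and [0.573843]): 1 − (1 − 0.728331)(1 − 0.573843) = 0.8842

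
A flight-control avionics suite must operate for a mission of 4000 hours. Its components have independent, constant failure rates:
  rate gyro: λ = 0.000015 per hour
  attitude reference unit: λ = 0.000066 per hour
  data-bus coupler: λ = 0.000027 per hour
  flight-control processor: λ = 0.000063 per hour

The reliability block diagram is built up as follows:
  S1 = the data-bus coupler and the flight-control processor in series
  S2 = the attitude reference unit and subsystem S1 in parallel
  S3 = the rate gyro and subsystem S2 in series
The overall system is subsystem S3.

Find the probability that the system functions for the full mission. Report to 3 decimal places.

0.876

R(rate gyro) = exp(−0.000015 × 4000) = 0.94176
R(attitude reference unit) = exp(−0.000066 × 4000) = 0.76797
R(data-bus coupler) = exp(−0.000027 × 4000) = 0.89763
R(flight-control processor) = exp(−0.000063 × 4000) = 0.77724
Series (data-bus coupler and flight-control processor): 0.89763 × 0.77724 = 0.69767
Parallel (attitude reference unit and [0.69767]): 1 − (1 − 0.76797)(1 − 0.69767) = 0.92985
Series (rate gyro and [0.92985]): 0.94176 × 0.92985 = 0.876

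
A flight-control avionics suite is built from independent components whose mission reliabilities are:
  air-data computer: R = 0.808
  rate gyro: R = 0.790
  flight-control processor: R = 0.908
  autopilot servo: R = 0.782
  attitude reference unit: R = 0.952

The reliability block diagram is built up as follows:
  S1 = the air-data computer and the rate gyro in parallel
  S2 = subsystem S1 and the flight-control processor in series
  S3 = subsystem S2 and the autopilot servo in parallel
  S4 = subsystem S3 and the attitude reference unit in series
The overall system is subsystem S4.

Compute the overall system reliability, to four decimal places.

0.9253

Parallel (air-data computer and rate gyro): 1 − (1 − 0.808000)(1 − 0.790000) = 0.959680
Series ([0.959680] and flight-control processor): 0.959680 × 0.908000 = 0.871389
Parallel ([0.871389] and autopilot servo): 1 − (1 − 0.871389)(1 − 0.782000) = 0.971963
Series ([0.971963] and attitude reference unit): 0.971963 × 0.952000 = 0.9253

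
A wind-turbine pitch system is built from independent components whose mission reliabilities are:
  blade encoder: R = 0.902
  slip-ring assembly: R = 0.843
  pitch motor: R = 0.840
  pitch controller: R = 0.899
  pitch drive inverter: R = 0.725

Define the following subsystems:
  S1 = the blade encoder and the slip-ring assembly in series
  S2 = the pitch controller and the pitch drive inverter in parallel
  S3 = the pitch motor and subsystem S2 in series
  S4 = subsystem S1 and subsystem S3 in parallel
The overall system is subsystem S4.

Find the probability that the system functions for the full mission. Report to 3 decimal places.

0.956

Series (blade encoder and slip-ring assembly): 0.90200 × 0.84300 = 0.76039
Parallel (pitch controller and pitch drive inverter): 1 − (1 − 0.89900)(1 − 0.72500) = 0.97223
Series (pitch motor and [0.97223]): 0.84000 × 0.97223 = 0.81667
Parallel ([0.76039] and [0.81667]): 1 − (1 − 0.76039)(1 − 0.81667) = 0.956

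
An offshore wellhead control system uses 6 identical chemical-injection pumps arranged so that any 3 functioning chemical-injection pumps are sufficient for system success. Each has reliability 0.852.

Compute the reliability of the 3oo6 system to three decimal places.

R = Σ_{i=3}^{6} C(6,i) p^i (1−p)^{6−i} with p = 0.852
C(6,3)·0.852^3·0.148^3 = 0.04010
C(6,4)·0.852^4·0.148^2 = 0.17313
C(6,5)·0.852^5·0.148^1 = 0.39867
C(6,6)·0.852^6·0.148^0 = 0.38251
Sum = 0.994

0.994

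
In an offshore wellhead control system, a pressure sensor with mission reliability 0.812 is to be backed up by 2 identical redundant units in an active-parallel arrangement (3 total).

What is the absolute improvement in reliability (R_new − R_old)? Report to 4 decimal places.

0.1814

R_before = 0.812
R_after = 1 − (1 − 0.812)^3 = 0.9934
ΔR = 0.9934 − 0.812 = 0.1814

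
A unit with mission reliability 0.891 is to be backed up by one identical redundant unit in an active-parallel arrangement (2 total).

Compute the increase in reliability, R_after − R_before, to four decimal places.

0.0971

R_before = 0.891
R_after = 1 − (1 − 0.891)^2 = 0.9881
ΔR = 0.9881 − 0.891 = 0.0971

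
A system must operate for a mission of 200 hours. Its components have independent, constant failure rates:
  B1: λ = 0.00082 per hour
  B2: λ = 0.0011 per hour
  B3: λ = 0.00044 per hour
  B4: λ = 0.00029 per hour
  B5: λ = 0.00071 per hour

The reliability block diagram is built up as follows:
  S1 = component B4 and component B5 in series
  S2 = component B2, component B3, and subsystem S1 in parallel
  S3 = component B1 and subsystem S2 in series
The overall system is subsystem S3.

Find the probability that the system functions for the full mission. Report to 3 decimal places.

0.846

R(B1) = exp(−0.00082 × 200) = 0.84874
R(B2) = exp(−0.0011 × 200) = 0.80252
R(B3) = exp(−0.00044 × 200) = 0.91576
R(B4) = exp(−0.00029 × 200) = 0.94365
R(B5) = exp(−0.00071 × 200) = 0.86762
Series (B4 and B5): 0.94365 × 0.86762 = 0.81873
Parallel (B2, B3, and [0.81873]): 1 − (1 − 0.80252)(1 − 0.91576)(1 − 0.81873) = 0.99698
Series (B1 and [0.99698]): 0.84874 × 0.99698 = 0.846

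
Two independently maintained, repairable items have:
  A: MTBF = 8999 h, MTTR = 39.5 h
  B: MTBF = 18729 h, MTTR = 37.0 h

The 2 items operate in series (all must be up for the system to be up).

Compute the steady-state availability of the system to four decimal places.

A(A) = MTBF/(MTBF+MTTR) = 8999/(8999+39.5) = 0.995630
A(B) = MTBF/(MTBF+MTTR) = 18729/(18729+37.0) = 0.998028
Series availability: 0.995630 × 0.998028 = 0.9937

0.9937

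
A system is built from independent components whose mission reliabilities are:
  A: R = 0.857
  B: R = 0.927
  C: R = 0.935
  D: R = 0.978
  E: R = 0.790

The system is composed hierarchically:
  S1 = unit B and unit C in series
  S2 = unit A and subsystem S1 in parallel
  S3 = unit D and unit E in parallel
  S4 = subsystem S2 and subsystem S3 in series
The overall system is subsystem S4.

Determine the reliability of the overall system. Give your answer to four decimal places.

Series (B and C): 0.927000 × 0.935000 = 0.866745
Parallel (A and [0.866745]): 1 − (1 − 0.857000)(1 − 0.866745) = 0.980945
Parallel (D and E): 1 − (1 − 0.978000)(1 − 0.790000) = 0.995380
Series ([0.980945] and [0.995380]): 0.980945 × 0.995380 = 0.9764

0.9764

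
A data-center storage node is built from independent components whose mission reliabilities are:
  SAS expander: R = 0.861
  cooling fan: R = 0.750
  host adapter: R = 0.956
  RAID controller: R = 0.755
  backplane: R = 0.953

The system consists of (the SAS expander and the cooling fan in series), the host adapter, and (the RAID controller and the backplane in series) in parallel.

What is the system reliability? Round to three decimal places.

Series (SAS expander and cooling fan): 0.86100 × 0.75000 = 0.64575
Series (RAID controller and backplane): 0.75500 × 0.95300 = 0.71952
Parallel ([0.64575], host adapter, and [0.71952]): 1 − (1 − 0.64575)(1 − 0.95600)(1 − 0.71952) = 0.996

0.996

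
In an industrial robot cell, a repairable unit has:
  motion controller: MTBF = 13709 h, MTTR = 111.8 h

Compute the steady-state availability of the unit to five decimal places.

A(motion controller) = MTBF/(MTBF+MTTR) = 13709/(13709+111.8) = 0.99191

0.99191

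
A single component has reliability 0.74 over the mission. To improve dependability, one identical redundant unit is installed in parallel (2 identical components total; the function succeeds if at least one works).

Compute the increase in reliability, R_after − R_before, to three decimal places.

R_before = 0.74
R_after = 1 − (1 − 0.74)^2 = 0.932
ΔR = 0.932 − 0.74 = 0.192

0.192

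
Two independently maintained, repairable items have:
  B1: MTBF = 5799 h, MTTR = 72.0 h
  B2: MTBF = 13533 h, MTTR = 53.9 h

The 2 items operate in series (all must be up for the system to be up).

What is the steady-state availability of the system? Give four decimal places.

0.9838

A(B1) = MTBF/(MTBF+MTTR) = 5799/(5799+72.0) = 0.987736
A(B2) = MTBF/(MTBF+MTTR) = 13533/(13533+53.9) = 0.996033
Series availability: 0.987736 × 0.996033 = 0.9838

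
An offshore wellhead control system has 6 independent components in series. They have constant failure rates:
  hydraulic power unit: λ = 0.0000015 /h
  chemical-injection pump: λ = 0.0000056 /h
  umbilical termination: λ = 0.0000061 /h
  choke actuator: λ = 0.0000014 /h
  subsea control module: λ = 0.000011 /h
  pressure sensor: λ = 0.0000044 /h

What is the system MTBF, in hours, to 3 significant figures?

33300

Series of exponential components: λ_sys = Σ λ_i
λ_sys = 0.0000015 + 0.0000056 + 0.0000061 + 0.0000014 + 0.000011 + 0.0000044 = 3.0000e-05 /h
MTBF = 1 / λ_sys = 33300 h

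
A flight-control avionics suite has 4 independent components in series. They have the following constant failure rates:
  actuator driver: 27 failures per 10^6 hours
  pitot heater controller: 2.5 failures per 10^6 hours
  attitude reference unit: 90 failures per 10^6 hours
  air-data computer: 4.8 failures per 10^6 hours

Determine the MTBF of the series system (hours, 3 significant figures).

8050

Series of exponential components: λ_sys = Σ λ_i
λ_sys = 0.000027 + 0.0000025 + 0.000090 + 0.0000048 = 1.2430e-04 /h
MTBF = 1 / λ_sys = 8050 h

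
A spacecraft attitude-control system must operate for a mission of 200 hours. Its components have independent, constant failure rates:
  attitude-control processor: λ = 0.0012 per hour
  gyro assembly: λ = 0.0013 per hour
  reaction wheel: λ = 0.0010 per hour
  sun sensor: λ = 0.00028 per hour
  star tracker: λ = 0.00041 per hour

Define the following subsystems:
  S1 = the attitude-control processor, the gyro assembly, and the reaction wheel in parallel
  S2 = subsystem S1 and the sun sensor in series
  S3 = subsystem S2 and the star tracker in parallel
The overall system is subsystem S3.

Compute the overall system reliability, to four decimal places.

R(attitude-control processor) = exp(−0.0012 × 200) = 0.786628
R(gyro assembly) = exp(−0.0013 × 200) = 0.771052
R(reaction wheel) = exp(−0.0010 × 200) = 0.818731
R(sun sensor) = exp(−0.00028 × 200) = 0.945539
R(star tracker) = exp(−0.00041 × 200) = 0.921272
Parallel (attitude-control processor, gyro assembly, and reaction wheel): 1 − (1 − 0.786628)(1 − 0.771052)(1 − 0.818731) = 0.991145
Series ([0.991145] and sun sensor): 0.991145 × 0.945539 = 0.937166
Parallel ([0.937166] and star tracker): 1 − (1 − 0.937166)(1 − 0.921272) = 0.9951

0.9951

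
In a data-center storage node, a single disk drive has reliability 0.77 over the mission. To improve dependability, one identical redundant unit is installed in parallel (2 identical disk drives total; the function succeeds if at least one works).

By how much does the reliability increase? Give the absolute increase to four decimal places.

R_before = 0.77
R_after = 1 − (1 − 0.77)^2 = 0.9471
ΔR = 0.9471 − 0.77 = 0.1771

0.1771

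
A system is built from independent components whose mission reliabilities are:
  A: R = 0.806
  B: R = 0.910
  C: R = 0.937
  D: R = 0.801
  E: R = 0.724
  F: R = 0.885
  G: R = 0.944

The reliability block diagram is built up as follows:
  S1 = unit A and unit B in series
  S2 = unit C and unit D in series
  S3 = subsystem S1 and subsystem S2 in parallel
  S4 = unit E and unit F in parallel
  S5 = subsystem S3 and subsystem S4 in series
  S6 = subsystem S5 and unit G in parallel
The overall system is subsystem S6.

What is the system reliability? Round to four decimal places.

0.9946

Series (A and B): 0.806000 × 0.910000 = 0.733460
Series (C and D): 0.937000 × 0.801000 = 0.750537
Parallel ([0.733460] and [0.750537]): 1 − (1 − 0.733460)(1 − 0.750537) = 0.933508
Parallel (E and F): 1 − (1 − 0.724000)(1 − 0.885000) = 0.968260
Series ([0.933508] and [0.968260]): 0.933508 × 0.968260 = 0.903878
Parallel ([0.903878] and G): 1 − (1 − 0.903878)(1 − 0.944000) = 0.9946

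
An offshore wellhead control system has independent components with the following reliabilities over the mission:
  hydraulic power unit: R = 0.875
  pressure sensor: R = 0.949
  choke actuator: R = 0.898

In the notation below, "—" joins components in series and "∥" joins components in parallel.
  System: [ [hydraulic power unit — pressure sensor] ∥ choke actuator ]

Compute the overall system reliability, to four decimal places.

0.9827

Series (hydraulic power unit and pressure sensor): 0.875000 × 0.949000 = 0.830375
Parallel ([0.830375] and choke actuator): 1 − (1 − 0.830375)(1 − 0.898000) = 0.9827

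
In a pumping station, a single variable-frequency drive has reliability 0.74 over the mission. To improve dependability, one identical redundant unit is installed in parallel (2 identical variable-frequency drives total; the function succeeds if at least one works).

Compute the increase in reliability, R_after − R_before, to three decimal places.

R_before = 0.74
R_after = 1 − (1 − 0.74)^2 = 0.932
ΔR = 0.932 − 0.74 = 0.192

0.192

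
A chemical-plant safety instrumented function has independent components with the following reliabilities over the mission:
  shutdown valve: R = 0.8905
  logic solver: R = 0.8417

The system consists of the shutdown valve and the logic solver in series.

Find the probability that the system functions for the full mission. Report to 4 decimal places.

0.7495

Series (shutdown valve and logic solver): 0.890500 × 0.841700 = 0.7495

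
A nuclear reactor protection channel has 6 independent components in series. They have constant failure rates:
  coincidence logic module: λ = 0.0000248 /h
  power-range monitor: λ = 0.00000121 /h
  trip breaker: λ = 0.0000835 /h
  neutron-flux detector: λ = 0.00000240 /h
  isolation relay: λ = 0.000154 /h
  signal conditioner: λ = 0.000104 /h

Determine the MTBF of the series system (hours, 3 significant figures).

2700

Series of exponential components: λ_sys = Σ λ_i
λ_sys = 0.0000248 + 0.00000121 + 0.0000835 + 0.00000240 + 0.000154 + 0.000104 = 3.6991e-04 /h
MTBF = 1 / λ_sys = 2700 h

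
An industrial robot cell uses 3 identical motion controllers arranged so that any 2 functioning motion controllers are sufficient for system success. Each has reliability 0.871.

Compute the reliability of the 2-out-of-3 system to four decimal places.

0.9544

R = Σ_{i=2}^{3} C(3,i) p^i (1−p)^{3−i} with p = 0.871
C(3,2)·0.871^2·0.129^1 = 0.293594
C(3,3)·0.871^3·0.129^0 = 0.660776
Sum = 0.9544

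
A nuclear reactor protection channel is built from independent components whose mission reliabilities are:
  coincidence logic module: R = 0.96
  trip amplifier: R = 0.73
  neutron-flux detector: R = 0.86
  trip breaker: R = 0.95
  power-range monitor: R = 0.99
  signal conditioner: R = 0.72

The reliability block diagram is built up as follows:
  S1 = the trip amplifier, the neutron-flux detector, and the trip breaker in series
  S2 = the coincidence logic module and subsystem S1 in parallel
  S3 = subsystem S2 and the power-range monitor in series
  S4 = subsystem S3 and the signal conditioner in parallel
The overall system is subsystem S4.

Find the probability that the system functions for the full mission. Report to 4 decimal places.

0.9927

Series (trip amplifier, neutron-flux detector, and trip breaker): 0.730000 × 0.860000 × 0.950000 = 0.596410
Parallel (coincidence logic module and [0.596410]): 1 − (1 − 0.960000)(1 − 0.596410) = 0.983856
Series ([0.983856] and power-range monitor): 0.983856 × 0.990000 = 0.974017
Parallel ([0.974017] and signal conditioner): 1 − (1 − 0.974017)(1 − 0.720000) = 0.9927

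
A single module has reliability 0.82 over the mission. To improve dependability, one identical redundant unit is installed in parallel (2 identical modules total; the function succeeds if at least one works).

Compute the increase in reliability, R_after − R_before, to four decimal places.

R_before = 0.82
R_after = 1 − (1 − 0.82)^2 = 0.9676
ΔR = 0.9676 − 0.82 = 0.1476

0.1476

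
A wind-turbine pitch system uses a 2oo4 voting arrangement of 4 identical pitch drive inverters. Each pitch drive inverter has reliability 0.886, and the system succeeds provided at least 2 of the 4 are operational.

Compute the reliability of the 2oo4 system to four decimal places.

0.9946

R = Σ_{i=2}^{4} C(4,i) p^i (1−p)^{4−i} with p = 0.886
C(4,2)·0.886^2·0.114^2 = 0.061211
C(4,3)·0.886^3·0.114^1 = 0.317151
C(4,4)·0.886^4·0.114^0 = 0.616219
Sum = 0.9946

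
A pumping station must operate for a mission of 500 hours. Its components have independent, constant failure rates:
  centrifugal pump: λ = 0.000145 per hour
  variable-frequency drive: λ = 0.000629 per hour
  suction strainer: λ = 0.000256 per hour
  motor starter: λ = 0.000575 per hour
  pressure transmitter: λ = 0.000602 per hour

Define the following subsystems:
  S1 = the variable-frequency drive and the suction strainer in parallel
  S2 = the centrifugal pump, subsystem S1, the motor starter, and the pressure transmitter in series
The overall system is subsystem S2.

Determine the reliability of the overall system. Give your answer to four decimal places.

R(centrifugal pump) = exp(−0.000145 × 500) = 0.930066
R(variable-frequency drive) = exp(−0.000629 × 500) = 0.730154
R(suction strainer) = exp(−0.000256 × 500) = 0.879853
R(motor starter) = exp(−0.000575 × 500) = 0.750137
R(pressure transmitter) = exp(−0.000602 × 500) = 0.740078
Parallel (variable-frequency drive and suction strainer): 1 − (1 − 0.730154)(1 − 0.879853) = 0.967579
Series (centrifugal pump, [0.967579], motor starter, and pressure transmitter): 0.930066 × 0.967579 × 0.750137 × 0.740078 = 0.4996

0.4996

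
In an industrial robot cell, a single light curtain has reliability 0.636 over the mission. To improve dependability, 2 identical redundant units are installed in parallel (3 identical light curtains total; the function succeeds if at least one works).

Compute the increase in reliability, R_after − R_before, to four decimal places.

R_before = 0.636
R_after = 1 − (1 − 0.636)^3 = 0.9518
ΔR = 0.9518 − 0.636 = 0.3158

0.3158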